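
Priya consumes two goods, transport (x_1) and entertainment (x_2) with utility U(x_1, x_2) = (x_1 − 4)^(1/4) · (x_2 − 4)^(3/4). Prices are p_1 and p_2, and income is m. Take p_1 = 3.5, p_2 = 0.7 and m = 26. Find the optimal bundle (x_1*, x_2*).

This is Cobb-Douglas in (x_1−4, x_2−4): tangency gives 0.25·p_2·(x_2−4) = 0.75·p_1·(x_1−4).
Substituting into the budget: x_1* = 4 + 0.25·(m − 4·p_1 − 4·p_2)/p_1, and x_2* = 4 + 0.75·(…)/p_2.
Discretionary income = 26 − 4·3.5 − 4·0.7 = 9.2; x_1* = 4 + 0.25·9.2/3.5 = 4.6571; x_2* = 4 + 0.75·9.2/0.7 = 13.8571.

x_1* = 4.6571, x_2* = 13.8571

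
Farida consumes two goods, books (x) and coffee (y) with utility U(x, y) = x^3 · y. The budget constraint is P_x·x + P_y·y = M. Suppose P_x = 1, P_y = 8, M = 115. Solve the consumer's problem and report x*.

The MRS is 3·y/x. Set MRS = P_x/P_y.
So 3·P_y·y = P_x·x; combined with the budget, a share 0.75 of income goes to x.
Demand: x*(P_x,P_y,M) = 0.75·M/P_x and y* = 0.25·M/P_y.
At P_x=1, P_y=8, M=115: x* = 0.75·115/1 = 86.25.

x* = 86.25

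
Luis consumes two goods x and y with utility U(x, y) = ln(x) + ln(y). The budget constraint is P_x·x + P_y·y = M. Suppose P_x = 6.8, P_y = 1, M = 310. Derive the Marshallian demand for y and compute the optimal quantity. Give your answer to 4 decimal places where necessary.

The MRS is y/x. Set MRS = P_x/P_y.
So P_y·y = P_x·x; combined with the budget, a share 0.5 of income goes to x.
Demand: x*(P_x,P_y,M) = 0.5·M/P_x and y* = 0.5·M/P_y.
At P_x=6.8, P_y=1, M=310: y* = 0.5·310/1 = 155.

y* = 155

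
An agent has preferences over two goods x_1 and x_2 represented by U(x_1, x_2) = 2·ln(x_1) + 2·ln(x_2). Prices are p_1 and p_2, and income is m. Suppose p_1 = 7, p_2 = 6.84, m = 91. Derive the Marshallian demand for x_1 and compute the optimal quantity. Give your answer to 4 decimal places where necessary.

MU_x_1/MU_x_2 = (2·x_2)/(2·x_1); tangency sets this equal to p_1/p_2.
So 2·p_2·x_2 = 2·p_1·x_1; combined with the budget, a share 0.5 of income goes to x_1.
Demand: x_1*(p_1,p_2,m) = 0.5·m/p_1 and x_2* = 0.5·m/p_2.
At p_1=7, p_2=6.84, m=91: x_1* = 0.5·91/7 = 6.5.

x_1* = 6.5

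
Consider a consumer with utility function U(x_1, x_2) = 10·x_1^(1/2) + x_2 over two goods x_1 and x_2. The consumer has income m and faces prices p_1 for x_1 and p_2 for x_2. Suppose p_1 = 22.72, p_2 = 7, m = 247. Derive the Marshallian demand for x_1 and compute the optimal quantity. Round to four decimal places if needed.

Plugging in: x_1* = (5·7/22.72)² = 2.3731.

x_1* = 2.3731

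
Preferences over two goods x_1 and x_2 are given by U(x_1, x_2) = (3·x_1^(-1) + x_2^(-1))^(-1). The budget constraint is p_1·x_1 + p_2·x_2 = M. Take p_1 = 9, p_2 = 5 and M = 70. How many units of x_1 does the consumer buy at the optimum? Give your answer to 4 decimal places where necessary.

x_1* = 5.4377

From the CES first-order condition, 3·(x_2/x_1)^(2) = p_1/p_2.
Hence x_2/x_1 = ((1/3)·p_1/p_2)^(1/(2)), i.e. raised to the 0.5 power.
Substitute x_2 = (x_2/x_1)·x_1 into the budget: x_1* = M/(p_1 + p_2·(x_2/x_1)).
Numerically x_2/x_1 = 0.774597, so x_1* = 70/(9 + 5·0.774597) = 5.4377.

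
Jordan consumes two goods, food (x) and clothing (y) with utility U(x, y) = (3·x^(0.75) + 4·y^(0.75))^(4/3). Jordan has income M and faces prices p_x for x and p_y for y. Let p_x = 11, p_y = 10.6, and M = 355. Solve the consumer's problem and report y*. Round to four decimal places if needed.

From the CES first-order condition, (3/4)·(y/x)^(0.25) = p_x/p_y.
Solve for the ratio: y/x = [(4/3)·p_x/p_y]^(4).
Substitute y = (y/x)·x into the budget: x* = M/(p_x + p_y·(y/x)).
Numerically y/x = 3.665238, so x* = 355/(11 + 10.6·3.665238) = 7.1211 and y* = 3.665238·7.1211 = 26.1007.

y* = 26.1007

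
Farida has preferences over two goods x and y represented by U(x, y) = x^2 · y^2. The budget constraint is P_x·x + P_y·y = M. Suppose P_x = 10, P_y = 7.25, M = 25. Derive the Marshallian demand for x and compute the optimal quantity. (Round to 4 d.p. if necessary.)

Demand: x*(P_x,P_y,M) = 0.5·M/P_x and y* = 0.5·M/P_y.
At P_x=10, P_y=7.25, M=25: x* = 0.5·25/10 = 1.25.

x* = 1.25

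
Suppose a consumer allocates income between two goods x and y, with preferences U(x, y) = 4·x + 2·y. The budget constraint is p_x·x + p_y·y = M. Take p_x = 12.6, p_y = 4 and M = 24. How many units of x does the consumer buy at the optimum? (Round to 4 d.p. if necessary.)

Perfect substitutes: compare marginal utility per dollar. 4/p_x vs 2/p_y → 0.3175 vs 0.5.
y gives more utility per dollar, so spend all income on y: y* = M/p_y, x* = 0.
Numerically: x* = 0, y* = 6.

x* = 0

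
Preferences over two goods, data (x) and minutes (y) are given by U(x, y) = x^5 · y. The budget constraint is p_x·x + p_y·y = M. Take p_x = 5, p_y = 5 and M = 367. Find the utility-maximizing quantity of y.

Tangency: MRS = 5·y/x = p_x/p_y.
So 5·p_y·y = p_x·x; combined with the budget, a share 5/6 of income goes to x.
Demand: x*(p_x,p_y,M) = 5/6·M/p_x and y* = 1/6·M/p_y.
At p_x=5, p_y=5, M=367: y* = 1/6·367/5 = 12.2333.

y* = 12.2333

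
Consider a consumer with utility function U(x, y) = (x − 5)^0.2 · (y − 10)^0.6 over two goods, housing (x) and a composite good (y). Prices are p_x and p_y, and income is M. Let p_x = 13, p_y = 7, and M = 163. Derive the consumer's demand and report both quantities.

x* = 5.5385, y* = 13

MRS = (1/3)·(y−10)/(x−5). Tangency with p_x/p_y gives y−10 = 3·(p_x/p_y)·(x−5).
After buying the subsistence bundle (5, 10), a share 0.25 of the remaining income goes to x: x* = 5 + 0.25·(M − 5p_x − 10p_y)/p_x.
Discretionary income = 163 − 5·13 − 10·7 = 28; x* = 5 + 0.25·28/13 = 5.5385; y* = 10 + 0.75·28/7 = 13.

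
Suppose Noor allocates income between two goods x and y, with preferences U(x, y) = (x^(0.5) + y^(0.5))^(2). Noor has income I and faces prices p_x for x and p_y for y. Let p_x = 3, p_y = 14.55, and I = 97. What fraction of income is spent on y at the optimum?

MU_x ∝ x^(-0.5), MU_y ∝ y^(-0.5), so MRS = (y/x)^(0.5) = p_x/p_y.
Hence y/x = (p_x/p_y)^(1/(0.5)), i.e. raised to the 2 power.
With the ratio pinned down, the budget gives x* = I/(p_x + p_y·(y/x)) and y* = (y/x)·x*.
Numerically y/x = 0.042512, so x* = 97/(3 + 14.55·0.042512) = 26.8063 and y* = 0.042512·26.8063 = 1.1396.
Expenditure on y: 14.55·1.1396 = 16.5812; share = 0.1709.

share on y = 0.1709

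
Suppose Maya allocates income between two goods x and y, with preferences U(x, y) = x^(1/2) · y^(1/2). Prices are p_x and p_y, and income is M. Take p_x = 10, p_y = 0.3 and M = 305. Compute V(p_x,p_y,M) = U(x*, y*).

MU_x/MU_y = (0.5·y)/(0.5·x); tangency sets this equal to p_x/p_y.
So 0.5·p_y·y = 0.5·p_x·x; combined with the budget, a share 0.5 of income goes to x.
Demand: x*(p_x,p_y,M) = 0.5·M/p_x and y* = 0.5·M/p_y.
At p_x=10, p_y=0.3, M=305: x* = 0.5·305/10 = 15.25, y* = 508.3333.
Utility at the optimum: U(15.25, 508.3333) = 88.0459.

V = 88.0459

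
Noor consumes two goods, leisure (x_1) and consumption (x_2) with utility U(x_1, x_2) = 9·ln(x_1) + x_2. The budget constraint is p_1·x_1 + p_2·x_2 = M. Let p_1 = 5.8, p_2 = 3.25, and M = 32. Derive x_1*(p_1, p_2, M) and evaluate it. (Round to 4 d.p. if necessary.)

x_1* = 5.0431

Set MRS = p_1/p_2: (9/x_1)/1 = p_1/p_2.
So x_1*(p_1,p_2) = 9·p_2/p_1, independent of income; and x_2* = (M − 9·p_2)/p_2.
At the given prices: x_1* = 9·3.25/5.8 = 5.0431.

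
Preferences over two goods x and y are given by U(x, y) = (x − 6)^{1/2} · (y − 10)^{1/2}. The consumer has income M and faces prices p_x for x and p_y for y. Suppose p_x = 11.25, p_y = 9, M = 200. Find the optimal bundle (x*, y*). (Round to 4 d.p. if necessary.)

After buying the subsistence bundle (6, 10), a share 0.5 of the remaining income goes to x: x* = 6 + 0.5·(M − 6p_x − 10p_y)/p_x.
Discretionary income = 200 − 6·11.25 − 10·9 = 42.5; x* = 6 + 0.5·42.5/11.25 = 7.8889; y* = 10 + 0.5·42.5/9 = 12.3611.

x* = 7.8889, y* = 12.3611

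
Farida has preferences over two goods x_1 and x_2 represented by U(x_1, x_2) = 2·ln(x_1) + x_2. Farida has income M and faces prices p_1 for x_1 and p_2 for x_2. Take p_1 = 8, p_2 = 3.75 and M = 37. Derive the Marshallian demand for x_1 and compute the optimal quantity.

x_1* = 0.9375

Set MRS = p_1/p_2: (2/x_1)/1 = p_1/p_2.
So x_1*(p_1,p_2) = 2·p_2/p_1, independent of income; and x_2* = (M − 2·p_2)/p_2.
At the given prices: x_1* = 2·3.75/8 = 0.9375.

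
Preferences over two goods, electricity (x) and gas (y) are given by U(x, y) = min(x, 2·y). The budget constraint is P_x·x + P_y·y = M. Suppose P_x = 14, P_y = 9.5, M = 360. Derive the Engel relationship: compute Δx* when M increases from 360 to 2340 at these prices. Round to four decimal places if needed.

Δx* = 105.6

With perfect complements, no substitution: consume in ratio x:y = 2:1.
Budget: P_x·x + P_y·(1/2)·x = M, so (2·P_x + P_y)·x = 2·M.
Demand: x*(P_x,P_y,M) = 2·M/(2·P_x + P_y), y* = M/(2·P_x + P_y).
Here 2·14 + 9.5 = 37.5, giving x* = 19.2.
At M' = 2340: x* = 124.8. Change: 124.8 − 19.2 = 105.6.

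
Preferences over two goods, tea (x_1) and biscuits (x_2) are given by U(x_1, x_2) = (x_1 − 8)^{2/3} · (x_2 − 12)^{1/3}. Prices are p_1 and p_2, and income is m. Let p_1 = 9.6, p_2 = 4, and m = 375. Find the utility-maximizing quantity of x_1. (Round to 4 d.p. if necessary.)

Let x_1' = x_1−8, x_2' = x_2−12. MRS = 2·x_2'/x_1' = p_1/p_2.
Substituting into the budget: x_1* = 8 + 2/3·(m − 8·p_1 − 12·p_2)/p_1, and x_2* = 12 + 1/3·(…)/p_2.
Discretionary income = 375 − 8·9.6 − 12·4 = 250.2; x_1* = 8 + 2/3·250.2/9.6 = 25.375.

x_1* = 25.375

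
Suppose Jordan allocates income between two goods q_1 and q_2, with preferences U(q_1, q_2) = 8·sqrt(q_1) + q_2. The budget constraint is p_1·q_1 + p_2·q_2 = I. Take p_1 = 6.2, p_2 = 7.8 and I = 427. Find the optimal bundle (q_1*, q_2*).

Set MRS = p_1/p_2: 4·q_1^(−1/2) = p_1/p_2.
Solve: √q_1 = 4·p_2/p_1, so q_1*(p_1,p_2) = (4·p_2/p_1)², and q_2* = (I − p_1·q_1*)/p_2.
Plugging in: q_1* = (4·7.8/6.2)² = 25.3236, q_2* = 34.6146.

q_1* = 25.3236, q_2* = 34.6146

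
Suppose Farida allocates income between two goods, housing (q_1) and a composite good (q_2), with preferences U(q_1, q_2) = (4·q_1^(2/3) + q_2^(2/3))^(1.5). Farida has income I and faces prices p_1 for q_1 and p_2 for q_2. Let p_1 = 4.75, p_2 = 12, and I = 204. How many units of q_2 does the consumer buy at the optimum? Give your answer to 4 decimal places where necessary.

From the CES first-order condition, 4·(q_2/q_1)^(1/3) = p_1/p_2.
Hence q_2/q_1 = ((1/4)·p_1/p_2)^(1/(1/3)), i.e. raised to the 3 power.
Substitute q_2 = (q_2/q_1)·q_1 into the budget: q_1* = I/(p_1 + p_2·(q_2/q_1)).
Numerically q_2/q_1 = 0.000969, so q_1* = 204/(4.75 + 12·0.000969) = 42.8425 and q_2* = 0.000969·42.8425 = 0.0415.

q_2* = 0.0415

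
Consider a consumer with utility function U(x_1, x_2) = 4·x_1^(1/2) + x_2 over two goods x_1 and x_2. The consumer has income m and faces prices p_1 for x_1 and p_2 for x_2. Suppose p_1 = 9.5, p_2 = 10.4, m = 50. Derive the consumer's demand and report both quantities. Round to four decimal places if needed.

x_1* = 4.7938, x_2* = 0.4287

Set MRS = p_1/p_2: 2·x_1^(−1/2) = p_1/p_2.
Solve: √x_1 = 2·p_2/p_1, so x_1*(p_1,p_2) = (2·p_2/p_1)², and x_2* = (m − p_1·x_1*)/p_2.
Plugging in: x_1* = (2·10.4/9.5)² = 4.7938, x_2* = 0.4287.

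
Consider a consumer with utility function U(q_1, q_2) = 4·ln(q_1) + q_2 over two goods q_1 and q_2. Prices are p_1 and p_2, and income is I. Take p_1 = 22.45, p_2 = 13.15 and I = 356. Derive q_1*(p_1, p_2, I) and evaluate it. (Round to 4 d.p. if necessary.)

Set MRS = p_1/p_2: (4/q_1)/1 = p_1/p_2.
So q_1*(p_1,p_2) = 4·p_2/p_1, independent of income; and q_2* = (I − 4·p_2)/p_2.
At the given prices: q_1* = 4·13.15/22.45 = 2.343.

q_1* = 2.343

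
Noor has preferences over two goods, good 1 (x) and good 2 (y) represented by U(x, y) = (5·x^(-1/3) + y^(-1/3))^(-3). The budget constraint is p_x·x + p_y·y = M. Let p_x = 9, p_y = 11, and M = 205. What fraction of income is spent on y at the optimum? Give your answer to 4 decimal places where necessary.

share on y = 0.2392

From the CES first-order condition, 5·(y/x)^(4/3) = p_x/p_y.
Solve for the ratio: y/x = [(1/5)·p_x/p_y]^(0.75).
With the ratio pinned down, the budget gives x* = M/(p_x + p_y·(y/x)) and y* = (y/x)·x*.
Numerically y/x = 0.257282, so x* = 205/(9 + 11·0.257282) = 17.3287 and y* = 0.257282·17.3287 = 4.4584.
Expenditure on y: 11·4.4584 = 49.042; share = 0.2392.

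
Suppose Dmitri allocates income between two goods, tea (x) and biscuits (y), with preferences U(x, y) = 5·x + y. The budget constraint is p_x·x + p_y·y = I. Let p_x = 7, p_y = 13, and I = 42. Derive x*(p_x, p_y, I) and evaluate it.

x* = 6

x gives more utility per dollar, so spend all income on x: x* = I/p_x, y* = 0.
Numerically: x* = 6, y* = 0.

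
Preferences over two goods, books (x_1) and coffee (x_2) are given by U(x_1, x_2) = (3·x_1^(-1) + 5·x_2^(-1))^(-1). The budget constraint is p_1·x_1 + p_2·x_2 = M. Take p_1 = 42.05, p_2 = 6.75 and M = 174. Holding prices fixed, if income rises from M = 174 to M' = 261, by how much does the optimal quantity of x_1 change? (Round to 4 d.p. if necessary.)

Δx_1* = 1.3636

MRS = MU_x_1/MU_x_2 = (3/5)·(x_2/x_1)^(2). Set equal to p_1/p_2.
Hence x_2/x_1 = ((5/3)·p_1/p_2)^(1/(2)), i.e. raised to the 0.5 power.
Substitute x_2 = (x_2/x_1)·x_1 into the budget: x_1* = M/(p_1 + p_2·(x_2/x_1)).
Numerically x_2/x_1 = 3.222222, so x_1* = 174/(42.05 + 6.75·3.222222) = 2.7273.
At M' = 261: x_1* = 4.0909. Change: 4.0909 − 2.7273 = 1.3636.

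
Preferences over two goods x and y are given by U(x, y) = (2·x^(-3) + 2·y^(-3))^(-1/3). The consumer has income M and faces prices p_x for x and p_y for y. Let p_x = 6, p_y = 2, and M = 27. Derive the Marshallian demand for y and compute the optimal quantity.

From the CES first-order condition, (y/x)^(4) = p_x/p_y.
Hence y/x = (p_x/p_y)^(1/(4)), i.e. raised to the 0.25 power.
With the ratio pinned down, the budget gives x* = M/(p_x + p_y·(y/x)) and y* = (y/x)·x*.
Numerically y/x = 1.316074, so x* = 27/(6 + 2·1.316074) = 3.1278 and y* = 1.316074·3.1278 = 4.1165.

y* = 4.1165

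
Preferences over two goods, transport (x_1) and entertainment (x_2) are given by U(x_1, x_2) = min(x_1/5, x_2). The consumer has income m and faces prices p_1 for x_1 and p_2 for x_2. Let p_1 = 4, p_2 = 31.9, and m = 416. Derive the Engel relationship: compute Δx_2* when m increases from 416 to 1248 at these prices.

Δx_2* = 16.0308

Here 5·4 + 31.9 = 51.9, giving x_2* = 8.0154.
At m' = 1248: x_2* = 24.0462. Change: 24.0462 − 8.0154 = 16.0308.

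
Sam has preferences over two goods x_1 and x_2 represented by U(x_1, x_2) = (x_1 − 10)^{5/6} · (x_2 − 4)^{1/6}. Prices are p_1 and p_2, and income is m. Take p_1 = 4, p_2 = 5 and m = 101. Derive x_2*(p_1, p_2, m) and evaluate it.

x_2* = 5.3667

MRS = 5·(x_2−4)/(x_1−10). Tangency with p_1/p_2 gives x_2−4 = (1/5)·(p_1/p_2)·(x_1−10).
Substituting into the budget: x_1* = 10 + 5/6·(m − 10·p_1 − 4·p_2)/p_1, and x_2* = 4 + 1/6·(…)/p_2.
Discretionary income = 101 − 10·4 − 4·5 = 41; x_2* = 4 + 1/6·41/5 = 5.3667.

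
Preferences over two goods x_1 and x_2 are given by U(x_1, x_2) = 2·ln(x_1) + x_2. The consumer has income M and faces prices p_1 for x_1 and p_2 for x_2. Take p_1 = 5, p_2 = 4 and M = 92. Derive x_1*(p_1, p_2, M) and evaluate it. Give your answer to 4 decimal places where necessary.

x_1* = 1.6

Set MRS = p_1/p_2: (2/x_1)/1 = p_1/p_2.
So x_1*(p_1,p_2) = 2·p_2/p_1, independent of income; and x_2* = (M − 2·p_2)/p_2.
At the given prices: x_1* = 2·4/5 = 1.6.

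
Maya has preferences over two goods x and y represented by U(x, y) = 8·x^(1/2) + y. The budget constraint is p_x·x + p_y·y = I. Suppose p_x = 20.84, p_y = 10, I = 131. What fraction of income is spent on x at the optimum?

Set MRS = p_x/p_y: 4·x^(−1/2) = p_x/p_y.
Thus x* = (4·p_y/p_x)² — independent of I — with the rest of income spent on y.
Plugging in: x* = (4·10/20.84)² = 3.684, y* = 5.4225.
Expenditure on x: 20.84·3.684 = 76.7754; share = 0.5861.

share on x = 0.5861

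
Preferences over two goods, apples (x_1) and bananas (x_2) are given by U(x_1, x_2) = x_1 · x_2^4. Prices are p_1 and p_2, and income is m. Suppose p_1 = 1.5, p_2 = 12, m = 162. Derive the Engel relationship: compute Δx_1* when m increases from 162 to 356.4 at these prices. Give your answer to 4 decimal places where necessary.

Δx_1* = 25.92

Tangency: MRS = (1/4)·x_2/x_1 = p_1/p_2.
Rearranging, p_2·x_2 = 4·p_1·x_1. Substituting into the budget gives p_1·x_1·(1 + 4) = m.
Demand: x_1*(p_1,p_2,m) = 0.2·m/p_1 and x_2* = 0.8·m/p_2.
At p_1=1.5, p_2=12, m=162: x_1* = 0.2·162/1.5 = 21.6.
At m' = 356.4: x_1* = 47.52. Change: 47.52 − 21.6 = 25.92.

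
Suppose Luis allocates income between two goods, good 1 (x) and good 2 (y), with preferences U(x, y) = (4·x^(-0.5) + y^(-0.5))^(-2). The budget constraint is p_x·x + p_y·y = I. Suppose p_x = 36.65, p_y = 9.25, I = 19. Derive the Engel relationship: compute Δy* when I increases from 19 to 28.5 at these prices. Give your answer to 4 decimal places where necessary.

Δy* = 0.2059

MU_x ∝ 4·x^(-1.5), MU_y ∝ y^(-1.5), so MRS = 4·(y/x)^(1.5) = p_x/p_y.
Solve for the ratio: y/x = [(1/4)·p_x/p_y]^(2/3).
With the ratio pinned down, the budget gives x* = I/(p_x + p_y·(y/x)) and y* = (y/x)·x*.
Numerically y/x = 0.993684, so x* = 19/(36.65 + 9.25·0.993684) = 0.4145 and y* = 0.993684·0.4145 = 0.4119.
At I' = 28.5: y* = 0.6178. Change: 0.6178 − 0.4119 = 0.2059.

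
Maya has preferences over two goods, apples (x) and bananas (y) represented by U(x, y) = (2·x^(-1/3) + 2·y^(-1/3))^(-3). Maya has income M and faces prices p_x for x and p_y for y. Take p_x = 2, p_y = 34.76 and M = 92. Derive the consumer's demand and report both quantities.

MRS = MU_x/MU_y = (y/x)^(4/3). Set equal to p_x/p_y.
Solve for the ratio: y/x = [p_x/p_y]^(0.75).
With the ratio pinned down, the budget gives x* = M/(p_x + p_y·(y/x)) and y* = (y/x)·x*.
Numerically y/x = 0.11748, so x* = 92/(2 + 34.76·0.11748) = 15.1226 and y* = 0.11748·15.1226 = 1.7766.

x* = 15.1226, y* = 1.7766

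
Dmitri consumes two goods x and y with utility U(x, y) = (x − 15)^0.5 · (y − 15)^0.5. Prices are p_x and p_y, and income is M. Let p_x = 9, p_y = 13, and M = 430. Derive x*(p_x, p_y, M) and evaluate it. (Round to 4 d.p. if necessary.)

Let x' = x−15, y' = y−15. MRS = y'/x' = p_x/p_y.
After buying the subsistence bundle (15, 15), a share 0.5 of the remaining income goes to x: x* = 15 + 0.5·(M − 15p_x − 15p_y)/p_x.
Discretionary income = 430 − 15·9 − 15·13 = 100; x* = 15 + 0.5·100/9 = 20.5556.

x* = 20.5556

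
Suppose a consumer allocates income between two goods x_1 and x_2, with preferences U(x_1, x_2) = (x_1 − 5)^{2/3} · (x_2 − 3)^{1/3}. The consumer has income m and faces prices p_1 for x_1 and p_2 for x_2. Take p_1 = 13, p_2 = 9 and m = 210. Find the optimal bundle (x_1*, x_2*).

Let x_1' = x_1−5, x_2' = x_2−3. MRS = 2·x_2'/x_1' = p_1/p_2.
After buying the subsistence bundle (5, 3), a share 2/3 of the remaining income goes to x_1: x_1* = 5 + 2/3·(m − 5p_1 − 3p_2)/p_1.
Discretionary income = 210 − 5·13 − 3·9 = 118; x_1* = 5 + 2/3·118/13 = 11.0513; x_2* = 3 + 1/3·118/9 = 7.3704.

x_1* = 11.0513, x_2* = 7.3704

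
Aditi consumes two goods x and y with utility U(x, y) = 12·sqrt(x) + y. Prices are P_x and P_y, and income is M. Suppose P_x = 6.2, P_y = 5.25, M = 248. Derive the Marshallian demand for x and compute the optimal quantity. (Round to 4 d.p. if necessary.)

Utility is quasi-linear in y; the FOC for x is 6/√x = P_x/P_y.
Thus x* = (6·P_y/P_x)² — independent of M — with the rest of income spent on y.
Plugging in: x* = (6·5.25/6.2)² = 25.813.

x* = 25.813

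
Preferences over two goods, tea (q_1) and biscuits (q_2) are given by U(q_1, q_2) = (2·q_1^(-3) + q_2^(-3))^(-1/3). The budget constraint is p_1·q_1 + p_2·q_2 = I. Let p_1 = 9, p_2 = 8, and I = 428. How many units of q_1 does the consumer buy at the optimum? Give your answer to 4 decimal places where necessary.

From the CES first-order condition, 2·(q_2/q_1)^(4) = p_1/p_2.
Hence q_2/q_1 = ((1/2)·p_1/p_2)^(1/(4)), i.e. raised to the 0.25 power.
With the ratio pinned down, the budget gives q_1* = I/(p_1 + p_2·(q_2/q_1)) and q_2* = (q_2/q_1)·q_1*.
Numerically q_2/q_1 = 0.866025, so q_1* = 428/(9 + 8·0.866025) = 26.8706.

q_1* = 26.8706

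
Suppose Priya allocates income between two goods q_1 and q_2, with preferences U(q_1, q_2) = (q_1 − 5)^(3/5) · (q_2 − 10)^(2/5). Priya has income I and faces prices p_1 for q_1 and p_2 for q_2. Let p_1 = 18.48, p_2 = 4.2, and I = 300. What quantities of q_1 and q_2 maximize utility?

MRS = (3/2)·(q_2−10)/(q_1−5). Tangency with p_1/p_2 gives q_2−10 = (2/3)·(p_1/p_2)·(q_1−5).
Substituting into the budget: q_1* = 5 + 0.6·(I − 5·p_1 − 10·p_2)/p_1, and q_2* = 10 + 0.4·(…)/p_2.
Discretionary income = 300 − 5·18.48 − 10·4.2 = 165.6; q_1* = 5 + 0.6·165.6/18.48 = 10.3766; q_2* = 10 + 0.4·165.6/4.2 = 25.7714.

q_1* = 10.3766, q_2* = 25.7714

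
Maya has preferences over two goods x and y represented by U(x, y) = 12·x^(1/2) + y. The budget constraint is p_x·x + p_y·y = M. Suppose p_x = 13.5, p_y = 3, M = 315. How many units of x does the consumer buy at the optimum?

MU_x = 6/√x, MU_y = 1. Tangency: 6/√x = p_x/p_y.
Solve: √x = 6·p_y/p_x, so x*(p_x,p_y) = (6·p_y/p_x)², and y* = (M − p_x·x*)/p_y.
Plugging in: x* = (6·3/13.5)² = 1.7778.

x* = 1.7778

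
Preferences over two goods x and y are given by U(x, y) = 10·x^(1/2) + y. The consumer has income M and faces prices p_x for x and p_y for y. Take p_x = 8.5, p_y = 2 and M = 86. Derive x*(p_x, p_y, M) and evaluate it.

Plugging in: x* = (5·2/8.5)² = 1.3841.

x* = 1.3841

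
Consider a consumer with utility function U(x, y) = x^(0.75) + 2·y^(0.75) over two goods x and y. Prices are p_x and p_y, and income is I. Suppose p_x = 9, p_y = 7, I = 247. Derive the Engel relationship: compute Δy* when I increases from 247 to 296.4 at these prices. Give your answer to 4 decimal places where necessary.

MU_x ∝ x^(-0.25), MU_y ∝ 2·y^(-0.25), so MRS = (1/2)·(y/x)^(0.25) = p_x/p_y.
Hence y/x = (2·p_x/p_y)^(1/(0.25)), i.e. raised to the 4 power.
With the ratio pinned down, the budget gives x* = I/(p_x + p_y·(y/x)) and y* = (y/x)·x*.
Numerically y/x = 43.721783, so x* = 247/(9 + 7·43.721783) = 0.784 and y* = 43.721783·0.784 = 34.2777.
At I' = 296.4: y* = 41.1333. Change: 41.1333 − 34.2777 = 6.8555.

Δy* = 6.8555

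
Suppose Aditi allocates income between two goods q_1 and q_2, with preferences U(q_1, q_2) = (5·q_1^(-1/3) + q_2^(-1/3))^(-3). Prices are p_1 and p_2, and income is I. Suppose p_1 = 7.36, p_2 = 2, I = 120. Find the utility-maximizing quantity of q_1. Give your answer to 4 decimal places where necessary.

Numerically q_2/q_1 = 0.794618, so q_1* = 120/(7.36 + 2·0.794618) = 13.409.

q_1* = 13.409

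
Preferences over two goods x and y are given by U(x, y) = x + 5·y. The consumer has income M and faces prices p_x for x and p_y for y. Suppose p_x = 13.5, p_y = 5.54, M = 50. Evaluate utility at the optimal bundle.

V = 45.1264

Linear utility — the consumer picks whichever good has higher MU/price: 1/13.5 = 0.0741 vs 5/5.54 = 0.9025.
y gives more utility per dollar, so spend all income on y: y* = M/p_y, x* = 0.
Numerically: x* = 0, y* = 9.0253.
Utility at the optimum: U(0, 9.0253) = 45.1264.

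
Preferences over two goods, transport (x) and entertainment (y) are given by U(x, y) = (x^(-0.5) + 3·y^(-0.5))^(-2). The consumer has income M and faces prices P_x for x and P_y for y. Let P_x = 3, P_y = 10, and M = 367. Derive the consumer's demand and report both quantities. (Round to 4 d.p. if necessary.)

x* = 29.7849, y* = 27.7645

From the CES first-order condition, (1/3)·(y/x)^(1.5) = P_x/P_y.
Hence y/x = (3·P_x/P_y)^(1/(1.5)), i.e. raised to the 2/3 power.
Substitute y = (y/x)·x into the budget: x* = M/(P_x + P_y·(y/x)).
Numerically y/x = 0.93217, so x* = 367/(3 + 10·0.93217) = 29.7849 and y* = 0.93217·29.7849 = 27.7645.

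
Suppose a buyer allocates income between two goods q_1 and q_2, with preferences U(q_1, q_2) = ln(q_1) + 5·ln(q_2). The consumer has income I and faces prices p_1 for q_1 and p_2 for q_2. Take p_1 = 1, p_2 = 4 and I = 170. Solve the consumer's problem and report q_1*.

The MRS is (1/5)·q_2/q_1. Set MRS = p_1/p_2.
Rearranging, p_2·q_2 = 5·p_1·q_1. Substituting into the budget gives p_1·q_1·(1 + 5) = I.
Demand: q_1*(p_1,p_2,I) = 1/6·I/p_1 and q_2* = 5/6·I/p_2.
At p_1=1, p_2=4, I=170: q_1* = 1/6·170/1 = 28.3333.

q_1* = 28.3333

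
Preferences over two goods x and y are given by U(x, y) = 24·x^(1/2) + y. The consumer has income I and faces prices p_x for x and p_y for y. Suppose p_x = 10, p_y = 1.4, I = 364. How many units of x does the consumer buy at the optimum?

Set MRS = p_x/p_y: 12·x^(−1/2) = p_x/p_y.
Solve: √x = 12·p_y/p_x, so x*(p_x,p_y) = (12·p_y/p_x)², and y* = (I − p_x·x*)/p_y.
Plugging in: x* = (12·1.4/10)² = 2.8224.

x* = 2.8224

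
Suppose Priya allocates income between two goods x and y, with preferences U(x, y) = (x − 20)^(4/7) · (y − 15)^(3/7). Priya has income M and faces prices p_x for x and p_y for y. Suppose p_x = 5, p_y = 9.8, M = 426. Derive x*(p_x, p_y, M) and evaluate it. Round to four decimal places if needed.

x* = 40.4571

MRS = (4/3)·(y−15)/(x−20). Tangency with p_x/p_y gives y−15 = (3/4)·(p_x/p_y)·(x−20).
Substituting into the budget: x* = 20 + 4/7·(M − 20·p_x − 15·p_y)/p_x, and y* = 15 + 3/7·(…)/p_y.
Discretionary income = 426 − 20·5 − 15·9.8 = 179; x* = 20 + 4/7·179/5 = 40.4571.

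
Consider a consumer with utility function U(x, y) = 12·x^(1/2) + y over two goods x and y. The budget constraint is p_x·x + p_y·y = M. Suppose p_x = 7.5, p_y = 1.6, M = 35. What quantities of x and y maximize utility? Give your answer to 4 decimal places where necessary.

x* = 1.6384, y* = 14.195

Plugging in: x* = (6·1.6/7.5)² = 1.6384, y* = 14.195.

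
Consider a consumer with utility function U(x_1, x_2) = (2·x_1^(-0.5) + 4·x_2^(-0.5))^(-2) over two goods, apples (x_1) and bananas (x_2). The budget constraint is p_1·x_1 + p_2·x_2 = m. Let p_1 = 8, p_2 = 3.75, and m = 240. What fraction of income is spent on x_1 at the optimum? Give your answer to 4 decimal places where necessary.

share on x_1 = 0.4478

From the CES first-order condition, (1/2)·(x_2/x_1)^(1.5) = p_1/p_2.
Solve for the ratio: x_2/x_1 = [2·p_1/p_2]^(2/3).
Substitute x_2 = (x_2/x_1)·x_1 into the budget: x_1* = m/(p_1 + p_2·(x_2/x_1)).
Numerically x_2/x_1 = 2.630626, so x_1* = 240/(8 + 3.75·2.630626) = 13.4342 and x_2* = 2.630626·13.4342 = 35.3404.
Expenditure on x_1: 8·13.4342 = 107.4736; share = 0.4478.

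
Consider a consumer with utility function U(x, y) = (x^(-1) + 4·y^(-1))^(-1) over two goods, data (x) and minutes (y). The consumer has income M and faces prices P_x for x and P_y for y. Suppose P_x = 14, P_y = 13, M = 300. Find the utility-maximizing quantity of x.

x* = 7.3204

MU_x ∝ x^(-2), MU_y ∝ 4·y^(-2), so MRS = (1/4)·(y/x)^(2) = P_x/P_y.
Hence y/x = (4·P_x/P_y)^(1/(2)), i.e. raised to the 0.5 power.
With the ratio pinned down, the budget gives x* = M/(P_x + P_y·(y/x)) and y* = (y/x)·x*.
Numerically y/x = 2.075498, so x* = 300/(14 + 13·2.075498) = 7.3204.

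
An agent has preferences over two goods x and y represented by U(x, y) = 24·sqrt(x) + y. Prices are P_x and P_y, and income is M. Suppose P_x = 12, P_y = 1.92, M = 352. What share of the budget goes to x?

MU_x = 12/√x, MU_y = 1. Tangency: 12/√x = P_x/P_y.
Thus x* = (12·P_y/P_x)² — independent of M — with the rest of income spent on y.
Plugging in: x* = (12·1.92/12)² = 3.6864, y* = 160.2933.
Expenditure on x: 12·3.6864 = 44.2368; share = 0.1257.

share on x = 0.1257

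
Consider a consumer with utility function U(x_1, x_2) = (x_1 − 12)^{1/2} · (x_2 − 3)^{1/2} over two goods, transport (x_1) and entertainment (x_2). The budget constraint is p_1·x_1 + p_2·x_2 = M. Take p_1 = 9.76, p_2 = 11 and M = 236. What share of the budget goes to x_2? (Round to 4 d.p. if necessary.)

This is Cobb-Douglas in (x_1−12, x_2−3): tangency gives 0.5·p_2·(x_2−3) = 0.5·p_1·(x_1−12).
Substituting into the budget: x_1* = 12 + 0.5·(M − 12·p_1 − 3·p_2)/p_1, and x_2* = 3 + 0.5·(…)/p_2.
Discretionary income = 236 − 12·9.76 − 3·11 = 85.88; x_1* = 12 + 0.5·85.88/9.76 = 16.3996; x_2* = 3 + 0.5·85.88/11 = 6.9036.
Expenditure on x_2: 11·6.9036 = 75.94; share = 0.3218.

share on x_2 = 0.3218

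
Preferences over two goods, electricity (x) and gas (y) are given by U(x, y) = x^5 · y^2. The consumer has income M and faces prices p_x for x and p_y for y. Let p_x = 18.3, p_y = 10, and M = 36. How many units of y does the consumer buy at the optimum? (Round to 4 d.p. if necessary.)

y* = 1.0286

At p_x=18.3, p_y=10, M=36: y* = 2/7·36/10 = 1.0286.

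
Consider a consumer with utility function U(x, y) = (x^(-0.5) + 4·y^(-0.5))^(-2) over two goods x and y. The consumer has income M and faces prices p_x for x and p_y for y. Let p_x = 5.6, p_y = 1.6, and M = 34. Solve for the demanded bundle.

x* = 2.2828, y* = 13.2602

MRS = MU_x/MU_y = (1/4)·(y/x)^(1.5). Set equal to p_x/p_y.
Solve for the ratio: y/x = [4·p_x/p_y]^(2/3).
With the ratio pinned down, the budget gives x* = M/(p_x + p_y·(y/x)) and y* = (y/x)·x*.
Numerically y/x = 5.808786, so x* = 34/(5.6 + 1.6·5.808786) = 2.2828 and y* = 5.808786·2.2828 = 13.2602.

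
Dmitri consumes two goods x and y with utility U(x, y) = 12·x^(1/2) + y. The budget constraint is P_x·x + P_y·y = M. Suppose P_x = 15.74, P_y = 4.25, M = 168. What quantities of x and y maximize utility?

MU_x = 6/√x, MU_y = 1. Tangency: 6/√x = P_x/P_y.
Solve: √x = 6·P_y/P_x, so x*(P_x,P_y) = (6·P_y/P_x)², and y* = (M − P_x·x*)/P_y.
Plugging in: x* = (6·4.25/15.74)² = 2.6246, y* = 29.809.

x* = 2.6246, y* = 29.809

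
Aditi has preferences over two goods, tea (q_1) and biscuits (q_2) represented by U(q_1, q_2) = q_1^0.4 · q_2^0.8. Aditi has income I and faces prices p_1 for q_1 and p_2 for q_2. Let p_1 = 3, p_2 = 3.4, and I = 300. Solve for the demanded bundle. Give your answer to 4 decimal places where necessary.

The MRS is (1/2)·q_2/q_1. Set MRS = p_1/p_2.
So 0.4·p_2·q_2 = 0.8·p_1·q_1; combined with the budget, a share 1/3 of income goes to q_1.
Demand: q_1*(p_1,p_2,I) = 1/3·I/p_1 and q_2* = 2/3·I/p_2.
At p_1=3, p_2=3.4, I=300: q_1* = 1/3·300/3 = 33.3333, q_2* = 58.8235.

q_1* = 33.3333, q_2* = 58.8235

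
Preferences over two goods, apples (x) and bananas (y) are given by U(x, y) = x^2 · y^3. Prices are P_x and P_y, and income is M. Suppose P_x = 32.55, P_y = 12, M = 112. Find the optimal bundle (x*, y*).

x* = 1.3763, y* = 5.6

The MRS is (2/3)·y/x. Set MRS = P_x/P_y.
Rearranging, P_y·y = (3/2)·P_x·x. Substituting into the budget gives P_x·x·(1 + (3/2)) = M.
Demand: x*(P_x,P_y,M) = 0.4·M/P_x and y* = 0.6·M/P_y.
At P_x=32.55, P_y=12, M=112: x* = 0.4·112/32.55 = 1.3763, y* = 5.6.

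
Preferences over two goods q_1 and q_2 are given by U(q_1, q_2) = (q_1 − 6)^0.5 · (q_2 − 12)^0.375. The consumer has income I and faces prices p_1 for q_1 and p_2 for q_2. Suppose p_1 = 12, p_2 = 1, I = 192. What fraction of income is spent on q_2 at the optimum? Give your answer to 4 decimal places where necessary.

Let q_1' = q_1−6, q_2' = q_2−12. MRS = (4/3)·q_2'/q_1' = p_1/p_2.
Substituting into the budget: q_1* = 6 + 4/7·(I − 6·p_1 − 12·p_2)/p_1, and q_2* = 12 + 3/7·(…)/p_2.
Discretionary income = 192 − 6·12 − 12·1 = 108; q_1* = 6 + 4/7·108/12 = 11.1429; q_2* = 12 + 3/7·108/1 = 58.2857.
Expenditure on q_2: 1·58.2857 = 58.2857; share = 0.3036.

share on q_2 = 0.3036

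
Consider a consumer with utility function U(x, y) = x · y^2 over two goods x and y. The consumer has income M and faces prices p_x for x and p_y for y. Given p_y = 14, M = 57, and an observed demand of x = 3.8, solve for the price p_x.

p_x = 5

The MRS is (1/2)·y/x. Set MRS = p_x/p_y.
Rearranging, p_y·y = 2·p_x·x. Substituting into the budget gives p_x·x·(1 + 2) = M.
Demand: x*(p_x,p_y,M) = 1/3·M/p_x and y* = 2/3·M/p_y.
Set x* = 3.8 in the demand function and solve for p_x: p_x = 5.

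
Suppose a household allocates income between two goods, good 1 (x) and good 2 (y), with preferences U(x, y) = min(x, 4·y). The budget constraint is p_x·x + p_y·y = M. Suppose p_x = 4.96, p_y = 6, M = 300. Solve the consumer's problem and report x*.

x* = 46.4396

Here 4·4.96 + 6 = 25.84, giving x* = 46.4396.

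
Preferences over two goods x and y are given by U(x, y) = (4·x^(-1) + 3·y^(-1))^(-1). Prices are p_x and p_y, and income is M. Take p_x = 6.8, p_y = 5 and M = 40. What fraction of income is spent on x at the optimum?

From the CES first-order condition, (4/3)·(y/x)^(2) = p_x/p_y.
Solve for the ratio: y/x = [(3/4)·p_x/p_y]^(0.5).
With the ratio pinned down, the budget gives x* = M/(p_x + p_y·(y/x)) and y* = (y/x)·x*.
Numerically y/x = 1.00995, so x* = 40/(6.8 + 5·1.00995) = 3.3756 and y* = 1.00995·3.3756 = 3.4092.
Expenditure on x: 6.8·3.3756 = 22.9541; share = 0.5739.

share on x = 0.5739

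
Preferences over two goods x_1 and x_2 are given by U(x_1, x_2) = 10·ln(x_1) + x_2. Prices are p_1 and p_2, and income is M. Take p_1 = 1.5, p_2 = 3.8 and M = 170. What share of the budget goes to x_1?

share on x_1 = 0.2235

Set MRS = p_1/p_2: (10/x_1)/1 = p_1/p_2.
So x_1*(p_1,p_2) = 10·p_2/p_1, independent of income; and x_2* = (M − 10·p_2)/p_2.
At the given prices: x_1* = 10·3.8/1.5 = 25.3333, and x_2* = 34.7368.
Expenditure on x_1: 1.5·25.3333 = 38; share = 0.2235.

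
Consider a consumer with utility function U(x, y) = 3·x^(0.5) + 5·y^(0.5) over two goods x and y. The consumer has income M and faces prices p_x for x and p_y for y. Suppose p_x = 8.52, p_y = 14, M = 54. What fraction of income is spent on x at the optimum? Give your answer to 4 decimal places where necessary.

share on x = 0.3717

MRS = MU_x/MU_y = (3/5)·(y/x)^(0.5). Set equal to p_x/p_y.
Hence y/x = ((5/3)·p_x/p_y)^(1/(0.5)), i.e. raised to the 2 power.
Substitute y = (y/x)·x into the budget: x* = M/(p_x + p_y·(y/x)).
Numerically y/x = 1.028776, so x* = 54/(8.52 + 14·1.028776) = 2.3557 and y* = 1.028776·2.3557 = 2.4235.
Expenditure on x: 8.52·2.3557 = 20.0708; share = 0.3717.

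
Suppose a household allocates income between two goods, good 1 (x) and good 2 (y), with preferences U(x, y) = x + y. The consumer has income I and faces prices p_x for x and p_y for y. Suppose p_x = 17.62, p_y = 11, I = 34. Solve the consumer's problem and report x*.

x* = 0

Perfect substitutes: compare marginal utility per dollar. 1/p_x vs 1/p_y → 0.0568 vs 0.0909.
y gives more utility per dollar, so spend all income on y: y* = I/p_y, x* = 0.
Numerically: x* = 0, y* = 3.0909.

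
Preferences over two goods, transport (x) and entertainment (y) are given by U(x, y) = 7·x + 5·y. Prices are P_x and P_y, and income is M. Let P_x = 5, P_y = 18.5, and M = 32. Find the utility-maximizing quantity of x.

x gives more utility per dollar, so spend all income on x: x* = M/P_x, y* = 0.
Numerically: x* = 6.4, y* = 0.

x* = 6.4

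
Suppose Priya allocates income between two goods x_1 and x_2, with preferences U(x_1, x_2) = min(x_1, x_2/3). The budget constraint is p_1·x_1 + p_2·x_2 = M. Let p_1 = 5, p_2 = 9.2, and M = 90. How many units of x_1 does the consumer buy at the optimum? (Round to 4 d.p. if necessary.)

x_1* = 2.7607

Leontief preferences: the optimum is at the kink where x_1/1 = x_2/3, i.e. x_2 = 3·x_1.
Budget: p_1·x_1 + p_2·3·x_1 = M, so (p_1 + 3·p_2)·x_1 = M.
Demand: x_1*(p_1,p_2,M) = M/(p_1 + 3·p_2), x_2* = 3·M/(p_1 + 3·p_2).
Here 5 + 3·9.2 = 32.6, giving x_1* = 2.7607.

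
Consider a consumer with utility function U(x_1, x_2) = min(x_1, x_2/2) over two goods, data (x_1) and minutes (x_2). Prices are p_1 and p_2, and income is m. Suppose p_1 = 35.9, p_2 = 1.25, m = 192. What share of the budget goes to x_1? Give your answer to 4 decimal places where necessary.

share on x_1 = 0.9349

Leontief preferences: the optimum is at the kink where x_1/1 = x_2/2, i.e. x_2 = 2·x_1.
Budget: p_1·x_1 + p_2·2·x_1 = m, so (p_1 + 2·p_2)·x_1 = m.
Demand: x_1*(p_1,p_2,m) = m/(p_1 + 2·p_2), x_2* = 2·m/(p_1 + 2·p_2).
Here 35.9 + 2·1.25 = 38.4, giving x_1* = 5 and x_2* = 10.
Expenditure on x_1: 35.9·5 = 179.5; share = 0.9349.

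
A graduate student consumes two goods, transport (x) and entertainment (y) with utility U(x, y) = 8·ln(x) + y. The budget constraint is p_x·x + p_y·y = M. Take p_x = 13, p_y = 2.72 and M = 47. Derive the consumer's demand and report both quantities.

x* = 1.6738, y* = 9.2794

Set MRS = p_x/p_y: (8/x)/1 = p_x/p_y.
So x*(p_x,p_y) = 8·p_y/p_x, independent of income; and y* = (M − 8·p_y)/p_y.
At the given prices: x* = 8·2.72/13 = 1.6738, and y* = 9.2794.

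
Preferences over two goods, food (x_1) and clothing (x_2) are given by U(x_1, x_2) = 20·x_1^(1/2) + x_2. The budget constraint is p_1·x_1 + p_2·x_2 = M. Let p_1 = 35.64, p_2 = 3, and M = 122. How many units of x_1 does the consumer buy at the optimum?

x_1* = 0.7085

MU_x_1 = 10/√x_1, MU_x_2 = 1. Tangency: 10/√x_1 = p_1/p_2.
Thus x_1* = (10·p_2/p_1)² — independent of M — with the rest of income spent on x_2.
Plugging in: x_1* = (10·3/35.64)² = 0.7085.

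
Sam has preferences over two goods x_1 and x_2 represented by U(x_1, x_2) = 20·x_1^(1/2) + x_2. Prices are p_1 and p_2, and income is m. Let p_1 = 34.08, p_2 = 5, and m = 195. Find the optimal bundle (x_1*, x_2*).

MU_x_1 = 10/√x_1, MU_x_2 = 1. Tangency: 10/√x_1 = p_1/p_2.
Thus x_1* = (10·p_2/p_1)² — independent of m — with the rest of income spent on x_2.
Plugging in: x_1* = (10·5/34.08)² = 2.1525, x_2* = 24.3286.

x_1* = 2.1525, x_2* = 24.3286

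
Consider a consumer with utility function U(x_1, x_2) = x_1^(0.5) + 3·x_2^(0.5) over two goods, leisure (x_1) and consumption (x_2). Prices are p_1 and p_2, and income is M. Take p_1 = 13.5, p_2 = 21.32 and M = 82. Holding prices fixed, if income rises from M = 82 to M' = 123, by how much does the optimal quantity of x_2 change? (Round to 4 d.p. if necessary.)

Δx_2* = 1.636

From the CES first-order condition, (1/3)·(x_2/x_1)^(0.5) = p_1/p_2.
Solve for the ratio: x_2/x_1 = [3·p_1/p_2]^(2).
Substitute x_2 = (x_2/x_1)·x_1 into the budget: x_1* = M/(p_1 + p_2·(x_2/x_1)).
Numerically x_2/x_1 = 3.608574, so x_1* = 82/(13.5 + 21.32·3.608574) = 0.9067 and x_2* = 3.608574·0.9067 = 3.272.
At M' = 123: x_2* = 4.908. Change: 4.908 − 3.272 = 1.636.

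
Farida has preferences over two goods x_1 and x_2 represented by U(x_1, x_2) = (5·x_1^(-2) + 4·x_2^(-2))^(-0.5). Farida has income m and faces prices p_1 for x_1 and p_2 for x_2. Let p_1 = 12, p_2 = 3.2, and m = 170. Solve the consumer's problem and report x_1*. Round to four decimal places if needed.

x_1* = 10.2316

MRS = MU_x_1/MU_x_2 = (5/4)·(x_2/x_1)^(3). Set equal to p_1/p_2.
Solve for the ratio: x_2/x_1 = [(4/5)·p_1/p_2]^(1/3).
Substitute x_2 = (x_2/x_1)·x_1 into the budget: x_1* = m/(p_1 + p_2·(x_2/x_1)).
Numerically x_2/x_1 = 1.44225, so x_1* = 170/(12 + 3.2·1.44225) = 10.2316.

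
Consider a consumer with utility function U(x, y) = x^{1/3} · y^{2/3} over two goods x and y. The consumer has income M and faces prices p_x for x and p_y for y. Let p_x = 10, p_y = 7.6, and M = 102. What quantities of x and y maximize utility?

x* = 3.4, y* = 8.9474

The MRS is (1/2)·y/x. Set MRS = p_x/p_y.
So 1/3·p_y·y = 2/3·p_x·x; combined with the budget, a share 1/3 of income goes to x.
Demand: x*(p_x,p_y,M) = 1/3·M/p_x and y* = 2/3·M/p_y.
At p_x=10, p_y=7.6, M=102: x* = 1/3·102/10 = 3.4, y* = 8.9474.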